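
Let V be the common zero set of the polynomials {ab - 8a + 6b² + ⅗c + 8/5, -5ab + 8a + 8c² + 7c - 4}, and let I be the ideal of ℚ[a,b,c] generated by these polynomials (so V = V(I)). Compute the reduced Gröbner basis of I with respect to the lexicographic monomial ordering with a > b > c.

f_1 = ab - 8a + 6b² + ⅗c + 8/5, LT = ab.
f_2 = -5ab + 8a + 8c² + 7c - 4, LT = ab.

S(f_1,f_2): lcm = ab. S = -32/5a + 6b² + 8/5c² + 2c + ⅘.
  leading term a: no divisor's leading term divides it; move -32/5a to the remainder.
  leading term b²: no divisor's leading term divides it; move 6b² to the remainder.
  leading term c²: no divisor's leading term divides it; move 8/5c² to the remainder.
  leading term c: no divisor's leading term divides it; move 2c to the remainder.
  leading term 1: no divisor's leading term divides it; move ⅘ to the remainder.
  remainder -32/5a + 6b² + 8/5c² + 2c + ⅘ ≠ 0; add g_3 = -32/5a + 6b² + 8/5c² + 2c + ⅘ to the basis.

S(f_1,g_3): lcm = ab. S = -8a + 15/16b³ + 6b² + ¼bc² + 5/16bc + ⅛b + ⅗c + 8/5.
  leading term a: subtract (5/4)·g_3 from -8a + 15/16b³ + 6b² + ¼bc² + 5/16bc + ⅛b + ⅗c + 8/5 → 15/16b³ - 3/2b² + ¼bc² + 5/16bc + ⅛b - 2c² - 19/10c + ⅗
  leading term b³: no divisor's leading term divides it; move 15/16b³ to the remainder.
  leading term b²: no divisor's leading term divides it; move -3/2b² to the remainder.
  leading term bc²: no divisor's leading term divides it; move ¼bc² to the remainder.
  leading term bc: no divisor's leading term divides it; move 5/16bc to the remainder.
  leading term b: no divisor's leading term divides it; move ⅛b to the remainder.
  leading term c²: no divisor's leading term divides it; move -2c² to the remainder.
  leading term c: no divisor's leading term divides it; move -19/10c to the remainder.
  leading term 1: no divisor's leading term divides it; move ⅗ to the remainder.
  remainder 15/16b³ - 3/2b² + ¼bc² + 5/16bc + ⅛b - 2c² - 19/10c + ⅗ ≠ 0; add g_4 = 15/16b³ - 3/2b² + ¼bc² + 5/16bc + ⅛b - 2c² - 19/10c + ⅗ to the basis.

The other S-polynomials (S(f_2,g_3), S(f_1,g_4), S(f_2,g_4), S(g_3,g_4)) all reduce to 0 modulo the current basis, so we have a Gröbner basis.
Inter-reduce: drop elements whose leading term is divisible by another's, tail-reduce, and make monic.

G = {a - 15/16b² - ¼c² - 5/16c - ⅛, b³ - 8/5b² + 4/15bc² + ⅓bc + 2/15b - 32/15c² - 152/75c + 16/25}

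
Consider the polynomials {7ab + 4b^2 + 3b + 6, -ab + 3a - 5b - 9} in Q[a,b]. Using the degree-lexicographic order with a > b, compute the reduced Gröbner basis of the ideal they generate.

G = {a^2 - 4/7a - 32/7b - 5, ab - 3a + 5b + 9, b^2 + 21/4a - 8b - 57/4}

f_1 = 7ab + 4b^2 + 3b + 6, LT = ab.
f_2 = -ab + 3a - 5b - 9, LT = ab.

S(f_1,f_2): lcm = ab. S = 4/7b^2 + 3a - 32/7b - 57/7.
  reduce S modulo (f_1, f_2):
  remainder 4/7b^2 + 3a - 32/7b - 57/7 ≠ 0; add g_3 = 4/7b^2 + 3a - 32/7b - 57/7 to the basis.

S(f_1,g_3): lcm = ab^2. S = 4/7b^3 - 21/4a^2 + 8ab + 3/7b^2 + 57/4a + 6/7b.
  reduce S modulo (f_1, f_2, g_3):
  remainder -21/4a^2 + 3a + 24b + 105/4 ≠ 0; add g_4 = -21/4a^2 + 3a + 24b + 105/4 to the basis.

The other S-polynomials (S(f_2,g_3), S(f_1,g_4), S(f_2,g_4), S(g_3,g_4)) all reduce to 0 modulo the current basis, so we have a Gröbner basis.
Inter-reduce: drop elements whose leading term is divisible by another's, tail-reduce, and make monic.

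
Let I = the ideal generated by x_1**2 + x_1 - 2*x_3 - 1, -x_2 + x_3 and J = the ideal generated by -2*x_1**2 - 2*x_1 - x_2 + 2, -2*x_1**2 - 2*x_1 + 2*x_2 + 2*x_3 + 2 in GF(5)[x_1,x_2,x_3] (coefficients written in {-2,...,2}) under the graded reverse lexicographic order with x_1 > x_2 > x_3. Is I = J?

Yes, the ideals are equal.

Two ideals are equal iff their reduced Gröbner bases coincide (the reduced basis is unique for a fixed ordering).
Buchberger on the first generating set:
f_1 = x_1**2 + x_1 - 2*x_3 - 1, LT = x_1**2.
f_2 = -x_2 + x_3, LT = x_2.

The S-polynomials (S(f_1,f_2)) all reduce to 0 modulo the current basis, so we have a Gröbner basis.
Inter-reduce: drop elements whose leading term is divisible by another's, tail-reduce, and make monic.
Reduced Gröbner basis: {x_1**2 + x_1 - 2*x_3 - 1, x_2 - x_3}.

Buchberger on the second generating set:
h_1 = -2*x_1**2 - 2*x_1 - x_2 + 2, LT = x_1**2.
h_2 = -2*x_1**2 - 2*x_1 + 2*x_2 + 2*x_3 + 2, LT = x_1**2.

S(h_1,h_2): lcm = x_1**2. S = -x_2 + x_3.
  reduce S modulo (h_1, h_2):
  remainder -x_2 + x_3 ≠ 0; add k_3 = -x_2 + x_3 to the basis.

The other S-polynomials (S(h_1,k_3), S(h_2,k_3)) all reduce to 0 modulo the current basis, so we have a Gröbner basis.
Inter-reduce: drop elements whose leading term is divisible by another's, tail-reduce, and make monic.
Reduced Gröbner basis: {x_1**2 + x_1 - 2*x_3 - 1, x_2 - x_3}.

The two bases agree; hence the ideals are identical.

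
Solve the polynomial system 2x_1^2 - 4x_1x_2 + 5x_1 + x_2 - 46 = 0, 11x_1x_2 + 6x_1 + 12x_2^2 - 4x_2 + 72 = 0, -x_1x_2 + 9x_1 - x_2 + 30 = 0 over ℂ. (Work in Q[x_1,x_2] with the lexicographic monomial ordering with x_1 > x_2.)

Compute a lex Gröbner basis by Buchberger's algorithm.
f_1 = 2x_1^2 - 4x_1x_2 + 5x_1 + x_2 - 46, LT = x_1^2.
f_2 = 11x_1x_2 + 6x_1 + 12x_2^2 - 4x_2 + 72, LT = x_1x_2.
f_3 = -x_1x_2 + 9x_1 - x_2 + 30, LT = x_1x_2.

S(f_1,f_2): lcm = x_1^2x_2. S = -6/11x_1^2 - 34/11x_1x_2^2 + 63/22x_1x_2 - 72/11x_1 + 1/2x_2^2 - 23x_2.
  reduce S modulo (f_1, f_2, f_3):
  remainder -9408/1331x_1 + 408/121x_2^3 - 11705/2662x_2^2 - 1648/1331x_2 - 46830/1331 ≠ 0; add h_4 = -9408/1331x_1 + 408/121x_2^3 - 11705/2662x_2^2 - 1648/1331x_2 - 46830/1331 to the basis.

S(f_1,f_3): lcm = x_1^2x_2. S = 9x_1^2 - 2x_1x_2^2 + 3/2x_1x_2 + 30x_1 + 1/2x_2^2 - 23x_2.
  reduce S modulo (f_1, f_2, f_3, h_4):
  remainder 45/112x_2^3 - 36501/1792x_2^2 - 351/56x_2 + 5811/64 ≠ 0; add h_5 = 45/112x_2^3 - 36501/1792x_2^2 - 351/56x_2 + 5811/64 to the basis.

S(f_2,f_3): lcm = x_1x_2. S = 105/11x_1 + 12/11x_2^2 - 15/11x_2 + 402/11.
  reduce S modulo (f_1, f_2, f_3, h_4, h_5):
  remainder 226x_2^2 + 68x_2 - 1040 ≠ 0; add h_6 = 226x_2^2 + 68x_2 - 1040 to the basis.

S(f_1,h_4): lcm = x_1^2. S = 187/392x_1x_2^3 - 11705/18816x_1x_2^2 - 1279/588x_1x_2 - 555/224x_1 + 1/2x_2 - 23.
  reduce S modulo (f_1, f_2, f_3, h_4, h_5, h_6):
  remainder 6950801/59325x_2 - 13901602/59325 ≠ 0; add h_7 = 6950801/59325x_2 - 13901602/59325 to the basis.

The other S-polynomials (S(f_2,h_4), S(f_3,h_4), S(f_1,h_5), S(f_2,h_5), S(f_3,h_5), S(h_4,h_5), S(f_1,h_6), S(f_2,h_6), S(f_3,h_6), S(h_4,h_6), S(h_5,h_6), S(f_1,h_7), S(f_2,h_7), S(f_3,h_7), S(h_4,h_7), S(h_5,h_7), S(h_6,h_7)) all reduce to 0 modulo the current basis, so we have a Gröbner basis.
Inter-reduce: drop elements whose leading term is divisible by another's, tail-reduce, and make monic.
Reduced Gröbner basis: {x_1 + 4, x_2 - 2}.

From the last basis element, x_2 - 2 = 0, so x_2 takes values in {2}. Each choice, substituted upward through the basis, yields the corresponding point(s) of the solution set.
  x_2 = 2: the earlier basis element becomes x_1 + 4 = 0, giving x_1 = -4 — point (-4, 2).

{(-4, 2)}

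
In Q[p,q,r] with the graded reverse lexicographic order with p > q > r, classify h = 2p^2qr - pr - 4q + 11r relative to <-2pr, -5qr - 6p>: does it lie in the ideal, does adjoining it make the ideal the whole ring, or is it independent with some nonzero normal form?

2p^2qr - pr - 4q + 11r is independent of I; its normal form modulo I is -4q + 11r.

First compute the reduced Gröbner basis of I by Buchberger's algorithm.
f_1 = -2pr, LT = pr.
f_2 = -5qr - 6p, LT = qr.

S(f_1,f_2): lcm = pqr. S = -6/5p^2.
  leading term p^2: no divisor's leading term divides it; move -6/5p^2 to the remainder.
  remainder -6/5p^2 ≠ 0; add k_3 = -6/5p^2 to the basis.

S(f_1,k_3): lcm = p^2r. S = 0.
  remainder 0.

S(f_2,k_3): leading monomials are coprime, so the S-polynomial reduces to 0 (Buchberger's first criterion).
Every S-polynomial of the final basis reduces to 0, so we have a Gröbner basis.
Inter-reduce: drop elements whose leading term is divisible by another's, tail-reduce, and make monic.
Reduced Gröbner basis: {p^2, pr, qr + 6/5p}.
Label its elements g_1 = p^2, g_2 = pr, g_3 = qr + 6/5p.

Reduce h = 2p^2qr - pr - 4q + 11r modulo G:
  leading term p^2qr: subtract (2qr)·g_1 from 2p^2qr - pr - 4q + 11r → -pr - 4q + 11r
  leading term pr: subtract (-1)·g_2 from -pr - 4q + 11r → -4q + 11r
  leading term q: no divisor's leading term divides it; move -4q to the remainder.
  leading term r: no divisor's leading term divides it; move 11r to the remainder.
  normal form = -4q + 11r.
The normal form is nonzero, so h ∉ I. Since h minus its normal form lies in I, I + (h) = I + (n) where n = -4q + 11r; decide whether this ideal is the whole ring.
Run Buchberger on G together with n (pairs among the g_i already reduce to 0 since G is a Gröbner basis):
g_1 = p^2, LT = p^2.
g_2 = pr, LT = pr.
g_3 = qr + 6/5p, LT = qr.
n = -4q + 11r, LT = q.

S(g_1,g_2): lcm = p^2r. S = 0.
  remainder 0.

S(g_1,g_3): leading monomials are coprime, so the S-polynomial reduces to 0 (Buchberger's first criterion).
S(g_1,n): leading monomials are coprime, so the S-polynomial reduces to 0 (Buchberger's first criterion).
S(g_2,g_3): lcm = pqr. S = -6/5p^2.
  leading term p^2: subtract (-6/5)·g_1 from -6/5p^2 → 0
  remainder 0.

S(g_2,n): leading monomials are coprime, so the S-polynomial reduces to 0 (Buchberger's first criterion).
S(g_3,n): lcm = qr. S = 11/4r^2 + 6/5p.
  leading term r^2: no divisor's leading term divides it; move 11/4r^2 to the remainder.
  leading term p: no divisor's leading term divides it; move 6/5p to the remainder.
  remainder 11/4r^2 + 6/5p ≠ 0; add m_5 = 11/4r^2 + 6/5p to the basis.

S(g_1,m_5): leading monomials are coprime, so the S-polynomial reduces to 0 (Buchberger's first criterion).
S(g_2,m_5): lcm = pr^2. S = -24/55p^2.
  leading term p^2: subtract (-24/55)·g_1 from -24/55p^2 → 0
  remainder 0.

S(g_3,m_5): lcm = qr^2. S = -24/55pq + 6/5pr.
  leading term pq: subtract (6/55p)·n from -24/55pq + 6/5pr → 0
  remainder 0.

S(n,m_5): leading monomials are coprime, so the S-polynomial reduces to 0 (Buchberger's first criterion).
Every S-polynomial of the final basis reduces to 0, so we have a Gröbner basis.
Inter-reduce: drop elements whose leading term is divisible by another's, tail-reduce, and make monic.
Reduced Gröbner basis: {p^2, pr, r^2 + 24/55p, q - 11/4r}.
The reduced Gröbner basis of I + (h) is {p^2, pr, r^2 + 24/55p, q - 11/4r} ≠ {1}, a proper ideal, so the enlarged system stays consistent: h is independent of I, with normal form -4q + 11r.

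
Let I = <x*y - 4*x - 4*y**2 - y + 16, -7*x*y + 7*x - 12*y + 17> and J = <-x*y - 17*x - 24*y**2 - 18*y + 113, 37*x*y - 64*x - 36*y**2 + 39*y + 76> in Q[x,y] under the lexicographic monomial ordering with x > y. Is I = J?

Yes, the ideals are equal.

Equality of ideals is decidable: compute both reduced Gröbner bases (unique for the ordering) and check whether they agree.
Buchberger on the first generating set:
f_1 = x*y - 4*x - 4*y**2 - y + 16, LT = x*y.
f_2 = -7*x*y + 7*x - 12*y + 17, LT = x*y.

S(f_1,f_2): lcm = x*y. S = -3*x - 4*y**2 - 19/7*y + 129/7.
  leading term x: no divisor's leading term divides it; move -3*x to the remainder.
  leading term y**2: no divisor's leading term divides it; move -4*y**2 to the remainder.
  leading term y: no divisor's leading term divides it; move -19/7*y to the remainder.
  leading term 1: no divisor's leading term divides it; move 129/7 to the remainder.
  remainder -3*x - 4*y**2 - 19/7*y + 129/7 ≠ 0; add g_3 = -3*x - 4*y**2 - 19/7*y + 129/7 to the basis.

S(f_1,g_3): lcm = x*y. S = -4*x - 4/3*y**3 - 103/21*y**2 + 36/7*y + 16.
  leading term x: subtract (4/3)·g_3 from -4*x - 4/3*y**3 - 103/21*y**2 + 36/7*y + 16 → -4/3*y**3 + 3/7*y**2 + 184/21*y - 60/7
  leading term y**3: no divisor's leading term divides it; move -4/3*y**3 to the remainder.
  leading term y**2: no divisor's leading term divides it; move 3/7*y**2 to the remainder.
  leading term y: no divisor's leading term divides it; move 184/21*y to the remainder.
  leading term 1: no divisor's leading term divides it; move -60/7 to the remainder.
  remainder -4/3*y**3 + 3/7*y**2 + 184/21*y - 60/7 ≠ 0; add g_4 = -4/3*y**3 + 3/7*y**2 + 184/21*y - 60/7 to the basis.

The other S-polynomials (S(f_2,g_3), S(f_1,g_4), S(f_2,g_4), S(g_3,g_4)) all reduce to 0 modulo the current basis, so we have a Gröbner basis.
Inter-reduce: drop elements whose leading term is divisible by another's, tail-reduce, and make monic.
Reduced Gröbner basis: {x + 4/3*y**2 + 19/21*y - 43/7, y**3 - 9/28*y**2 - 46/7*y + 45/7}.

Buchberger on the second generating set:
h_1 = -x*y - 17*x - 24*y**2 - 18*y + 113, LT = x*y.
h_2 = 37*x*y - 64*x - 36*y**2 + 39*y + 76, LT = x*y.

S(h_1,h_2): lcm = x*y. S = 693/37*x + 924/37*y**2 + 627/37*y - 4257/37.
  leading term x: no divisor's leading term divides it; move 693/37*x to the remainder.
  leading term y**2: no divisor's leading term divides it; move 924/37*y**2 to the remainder.
  leading term y: no divisor's leading term divides it; move 627/37*y to the remainder.
  leading term 1: no divisor's leading term divides it; move -4257/37 to the remainder.
  remainder 693/37*x + 924/37*y**2 + 627/37*y - 4257/37 ≠ 0; add k_3 = 693/37*x + 924/37*y**2 + 627/37*y - 4257/37 to the basis.

S(h_1,k_3): lcm = x*y. S = 17*x - 4/3*y**3 + 485/21*y**2 + 169/7*y - 113.
  leading term x: subtract (629/693)·k_3 from 17*x - 4/3*y**3 + 485/21*y**2 + 169/7*y - 113 → -4/3*y**3 + 3/7*y**2 + 184/21*y - 60/7
  leading term y**3: no divisor's leading term divides it; move -4/3*y**3 to the remainder.
  leading term y**2: no divisor's leading term divides it; move 3/7*y**2 to the remainder.
  leading term y: no divisor's leading term divides it; move 184/21*y to the remainder.
  leading term 1: no divisor's leading term divides it; move -60/7 to the remainder.
  remainder -4/3*y**3 + 3/7*y**2 + 184/21*y - 60/7 ≠ 0; add k_4 = -4/3*y**3 + 3/7*y**2 + 184/21*y - 60/7 to the basis.

The other S-polynomials (S(h_2,k_3), S(h_1,k_4), S(h_2,k_4), S(k_3,k_4)) all reduce to 0 modulo the current basis, so we have a Gröbner basis.
Inter-reduce: drop elements whose leading term is divisible by another's, tail-reduce, and make monic.
Reduced Gröbner basis: {x + 4/3*y**2 + 19/21*y - 43/7, y**3 - 9/28*y**2 - 46/7*y + 45/7}.

These coincide, so the ideals are equal.
The same test decides containment: I ⊆ J iff every generator of I reduces to 0 modulo a Gröbner basis of J.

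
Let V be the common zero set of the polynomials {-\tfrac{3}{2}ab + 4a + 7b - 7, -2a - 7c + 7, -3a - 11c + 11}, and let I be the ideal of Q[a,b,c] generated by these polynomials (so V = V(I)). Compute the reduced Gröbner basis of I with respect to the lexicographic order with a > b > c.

G = {a, b - 1, c - 1}

Buchberger's algorithm terminates because the ascending chain of leading-term ideals stabilizes.

f_1 = -\tfrac{3}{2}ab + 4a + 7b - 7, LT = ab.
f_2 = -2a - 7c + 7, LT = a.
f_3 = -3a - 11c + 11, LT = a.

S(f_1,f_2): lcm = ab. S = -\tfrac{8}{3}a - \tfrac{7}{2}bc - \tfrac{7}{6}b + \tfrac{14}{3}.
  leading term a: subtract (\tfrac{4}{3})·f_2 from -\tfrac{8}{3}a - \tfrac{7}{2}bc - \tfrac{7}{6}b + \tfrac{14}{3} → -\tfrac{7}{2}bc - \tfrac{7}{6}b + \tfrac{28}{3}c - \tfrac{14}{3}
  leading term bc: no divisor's leading term divides it; move -\tfrac{7}{2}bc to the remainder.
  leading term b: no divisor's leading term divides it; move -\tfrac{7}{6}b to the remainder.
  leading term c: no divisor's leading term divides it; move \tfrac{28}{3}c to the remainder.
  leading term 1: no divisor's leading term divides it; move -\tfrac{14}{3} to the remainder.
  remainder -\tfrac{7}{2}bc - \tfrac{7}{6}b + \tfrac{28}{3}c - \tfrac{14}{3} ≠ 0; add g_4 = -\tfrac{7}{2}bc - \tfrac{7}{6}b + \tfrac{28}{3}c - \tfrac{14}{3} to the basis.

S(f_1,f_3): lcm = ab. S = -\tfrac{8}{3}a - \tfrac{11}{3}bc - b + \tfrac{14}{3}.
  leading term a: subtract (\tfrac{4}{3})·f_2 from -\tfrac{8}{3}a - \tfrac{11}{3}bc - b + \tfrac{14}{3} → -\tfrac{11}{3}bc - b + \tfrac{28}{3}c - \tfrac{14}{3}
  leading term bc: subtract (\tfrac{22}{21})·g_4 from -\tfrac{11}{3}bc - b + \tfrac{28}{3}c - \tfrac{14}{3} → \tfrac{2}{9}b - \tfrac{4}{9}c + \tfrac{2}{9}
  leading term b: no divisor's leading term divides it; move \tfrac{2}{9}b to the remainder.
  leading term c: no divisor's leading term divides it; move -\tfrac{4}{9}c to the remainder.
  leading term 1: no divisor's leading term divides it; move \tfrac{2}{9} to the remainder.
  remainder \tfrac{2}{9}b - \tfrac{4}{9}c + \tfrac{2}{9} ≠ 0; add g_5 = \tfrac{2}{9}b - \tfrac{4}{9}c + \tfrac{2}{9} to the basis.

S(f_2,f_3): lcm = a. S = -\tfrac{1}{6}c + \tfrac{1}{6}.
  leading term c: no divisor's leading term divides it; move -\tfrac{1}{6}c to the remainder.
  leading term 1: no divisor's leading term divides it; move \tfrac{1}{6} to the remainder.
  remainder -\tfrac{1}{6}c + \tfrac{1}{6} ≠ 0; add g_6 = -\tfrac{1}{6}c + \tfrac{1}{6} to the basis.

S(f_1,g_4): lcm = abc. S = -\tfrac{1}{3}ab - \tfrac{4}{3}a - \tfrac{14}{3}bc + \tfrac{14}{3}c.
  leading term ab: subtract (\tfrac{2}{9})·f_1 from -\tfrac{1}{3}ab - \tfrac{4}{3}a - \tfrac{14}{3}bc + \tfrac{14}{3}c → -\tfrac{20}{9}a - \tfrac{14}{3}bc - \tfrac{14}{9}b + \tfrac{14}{3}c + \tfrac{14}{9}
  leading term a: subtract (\tfrac{10}{9})·f_2 from -\tfrac{20}{9}a - \tfrac{14}{3}bc - \tfrac{14}{9}b + \tfrac{14}{3}c + \tfrac{14}{9} → -\tfrac{14}{3}bc - \tfrac{14}{9}b + \tfrac{112}{9}c - \tfrac{56}{9}
  leading term bc: subtract (\tfrac{4}{3})·g_4 from -\tfrac{14}{3}bc - \tfrac{14}{9}b + \tfrac{112}{9}c - \tfrac{56}{9} → 0
  remainder 0.

S(f_2,g_4): leading monomials are coprime, so the S-polynomial reduces to 0 (Buchberger's first criterion).
S(f_3,g_4): leading monomials are coprime, so the S-polynomial reduces to 0 (Buchberger's first criterion).
S(f_1,g_5): lcm = ab. S = 2ac - \tfrac{11}{3}a - \tfrac{14}{3}b + \tfrac{14}{3}.
  leading term ac: subtract (-c)·f_2 from 2ac - \tfrac{11}{3}a - \tfrac{14}{3}b + \tfrac{14}{3} → -\tfrac{11}{3}a - \tfrac{14}{3}b - 7c^{2} + 7c + \tfrac{14}{3}
  leading term a: subtract (\tfrac{11}{6})·f_2 from -\tfrac{11}{3}a - \tfrac{14}{3}b - 7c^{2} + 7c + \tfrac{14}{3} → -\tfrac{14}{3}b - 7c^{2} + \tfrac{119}{6}c - \tfrac{49}{6}
  leading term b: subtract (-21)·g_5 from -\tfrac{14}{3}b - 7c^{2} + \tfrac{119}{6}c - \tfrac{49}{6} → -7c^{2} + \tfrac{21}{2}c - \tfrac{7}{2}
  leading term c^{2}: subtract (42c)·g_6 from -7c^{2} + \tfrac{21}{2}c - \tfrac{7}{2} → \tfrac{7}{2}c - \tfrac{7}{2}
  leading term c: subtract (-21)·g_6 from \tfrac{7}{2}c - \tfrac{7}{2} → 0
  remainder 0.

S(f_2,g_5): leading monomials are coprime, so the S-polynomial reduces to 0 (Buchberger's first criterion).
S(f_3,g_5): leading monomials are coprime, so the S-polynomial reduces to 0 (Buchberger's first criterion).
S(g_4,g_5): lcm = bc. S = \tfrac{1}{3}b + 2c^{2} - \tfrac{11}{3}c + \tfrac{4}{3}.
  leading term b: subtract (\tfrac{3}{2})·g_5 from \tfrac{1}{3}b + 2c^{2} - \tfrac{11}{3}c + \tfrac{4}{3} → 2c^{2} - 3c + 1
  leading term c^{2}: subtract (-12c)·g_6 from 2c^{2} - 3c + 1 → -c + 1
  leading term c: subtract (6)·g_6 from -c + 1 → 0
  remainder 0.

S(f_1,g_6): leading monomials are coprime, so the S-polynomial reduces to 0 (Buchberger's first criterion).
S(f_2,g_6): leading monomials are coprime, so the S-polynomial reduces to 0 (Buchberger's first criterion).
S(f_3,g_6): leading monomials are coprime, so the S-polynomial reduces to 0 (Buchberger's first criterion).
S(g_4,g_6): lcm = bc. S = \tfrac{4}{3}b - \tfrac{8}{3}c + \tfrac{4}{3}.
  leading term b: subtract (6)·g_5 from \tfrac{4}{3}b - \tfrac{8}{3}c + \tfrac{4}{3} → 0
  remainder 0.

S(g_5,g_6): leading monomials are coprime, so the S-polynomial reduces to 0 (Buchberger's first criterion).
Every S-polynomial of the final basis reduces to 0, so we have a Gröbner basis.
Inter-reduce: drop elements whose leading term is divisible by another's, tail-reduce, and make monic.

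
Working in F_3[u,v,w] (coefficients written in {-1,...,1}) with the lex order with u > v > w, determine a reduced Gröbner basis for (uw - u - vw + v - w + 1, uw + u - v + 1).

G = {u - vw - v - w, vw^2 - vw + w^2 + w + 1}

f_1 = uw - u - vw + v - w + 1, LT = uw.
f_2 = uw + u - v + 1, LT = uw.

S(f_1,f_2): lcm = uw. S = u - vw - v - w.
  leading term u: no divisor's leading term divides it; move u to the remainder.
  leading term vw: no divisor's leading term divides it; move -vw to the remainder.
  leading term v: no divisor's leading term divides it; move -v to the remainder.
  leading term w: no divisor's leading term divides it; move -w to the remainder.
  remainder u - vw - v - w ≠ 0; add g_3 = u - vw - v - w to the basis.

S(f_1,g_3): lcm = uw. S = -u + vw^2 + v + w^2 - w + 1.
  leading term u: subtract (-1)·g_3 from -u + vw^2 + v + w^2 - w + 1 → vw^2 - vw + w^2 + w + 1
  leading term vw^2: no divisor's leading term divides it; move vw^2 to the remainder.
  leading term vw: no divisor's leading term divides it; move -vw to the remainder.
  leading term w^2: no divisor's leading term divides it; move w^2 to the remainder.
  leading term w: no divisor's leading term divides it; move w to the remainder.
  leading term 1: no divisor's leading term divides it; move 1 to the remainder.
  remainder vw^2 - vw + w^2 + w + 1 ≠ 0; add g_4 = vw^2 - vw + w^2 + w + 1 to the basis.

S(f_2,g_3): lcm = uw. S = u + vw^2 + vw - v + w^2 + 1.
  leading term u: subtract (1)·g_3 from u + vw^2 + vw - v + w^2 + 1 → vw^2 - vw + w^2 + w + 1
  leading term vw^2: subtract (1)·g_4 from vw^2 - vw + w^2 + w + 1 → 0
  remainder 0.

S(f_1,g_4): lcm = uvw^2. S = -uw^2 - uw - u - v^2w^2 + v^2w - vw^2 + vw.
  leading term uw^2: subtract (-w)·f_1 from -uw^2 - uw - u - v^2w^2 + v^2w - vw^2 + vw → uw - u - v^2w^2 + v^2w + vw^2 - vw - w^2 + w
  leading term uw: subtract (1)·f_1 from uw - u - v^2w^2 + v^2w + vw^2 - vw - w^2 + w → -v^2w^2 + v^2w + vw^2 - v - w^2 - w - 1
  leading term v^2w^2: subtract (-v)·g_4 from -v^2w^2 + v^2w + vw^2 - v - w^2 - w - 1 → -vw^2 + vw - w^2 - w - 1
  leading term vw^2: subtract (-1)·g_4 from -vw^2 + vw - w^2 - w - 1 → 0
  remainder 0.

S(f_2,g_4): lcm = uvw^2. S = -uvw - uw^2 - uw - u - v^2w + vw.
  leading term uvw: subtract (-v)·f_1 from -uvw - uw^2 - uw - u - v^2w + vw → -uv - uw^2 - uw - u + v^2w + v^2 + v
  leading term uv: subtract (-v)·g_3 from -uv - uw^2 - uw - u + v^2w + v^2 + v → -uw^2 - uw - u - vw + v
  leading term uw^2: subtract (-w)·f_1 from -uw^2 - uw - u - vw + v → uw - u - vw^2 + v - w^2 + w
  leading term uw: subtract (1)·f_1 from uw - u - vw^2 + v - w^2 + w → -vw^2 + vw - w^2 - w - 1
  leading term vw^2: subtract (-1)·g_4 from -vw^2 + vw - w^2 - w - 1 → 0
  remainder 0.

S(g_3,g_4): leading monomials are coprime, so the S-polynomial reduces to 0 (Buchberger's first criterion).
Every S-polynomial of the final basis reduces to 0, so we have a Gröbner basis.
Inter-reduce: drop elements whose leading term is divisible by another's, tail-reduce, and make monic.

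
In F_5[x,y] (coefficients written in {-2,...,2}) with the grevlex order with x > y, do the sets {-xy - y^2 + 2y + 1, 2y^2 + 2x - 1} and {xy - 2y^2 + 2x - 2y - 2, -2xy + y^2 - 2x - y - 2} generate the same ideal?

Since reduced Gröbner bases are canonical representatives of ideals under a given ordering, it suffices to compute and compare them.
Buchberger on the first generating set:
f_1 = -xy - y^2 + 2y + 1, LT = xy.
f_2 = 2y^2 + 2x - 1, LT = y^2.

S(f_1,f_2): lcm = xy^2. S = y^3 - x^2 - 2y^2 - 2x - y.
  leading term y^3: subtract (-2y)·f_2 from y^3 - x^2 - 2y^2 - 2x - y → -x^2 - xy - 2y^2 - 2x + 2y
  leading term x^2: no divisor's leading term divides it; move -x^2 to the remainder.
  leading term xy: subtract (1)·f_1 from -xy - 2y^2 - 2x + 2y → -y^2 - 2x - 1
  leading term y^2: subtract (2)·f_2 from -y^2 - 2x - 1 → -x + 1
  leading term x: no divisor's leading term divides it; move -x to the remainder.
  leading term 1: no divisor's leading term divides it; move 1 to the remainder.
  remainder -x^2 - x + 1 ≠ 0; add g_3 = -x^2 - x + 1 to the basis.

The other S-polynomials (S(f_1,g_3), S(f_2,g_3)) all reduce to 0 modulo the current basis, so we have a Gröbner basis.
Inter-reduce: drop elements whose leading term is divisible by another's, tail-reduce, and make monic.
Reduced Gröbner basis: {x^2 + x - 1, xy - x - 2y + 2, y^2 + x + 2}.

Buchberger on the second generating set:
h_1 = xy - 2y^2 + 2x - 2y - 2, LT = xy.
h_2 = -2xy + y^2 - 2x - y - 2, LT = xy.

S(h_1,h_2): lcm = xy. S = y^2 + x + 2.
  leading term y^2: no divisor's leading term divides it; move y^2 to the remainder.
  leading term x: no divisor's leading term divides it; move x to the remainder.
  leading term 1: no divisor's leading term divides it; move 2 to the remainder.
  remainder y^2 + x + 2 ≠ 0; add k_3 = y^2 + x + 2 to the basis.

S(h_1,k_3): lcm = xy^2. S = -2y^3 - x^2 + 2xy - 2y^2 - 2x - 2y.
  leading term y^3: subtract (-2y)·k_3 from -2y^3 - x^2 + 2xy - 2y^2 - 2x - 2y → -x^2 - xy - 2y^2 - 2x + 2y
  leading term x^2: no divisor's leading term divides it; move -x^2 to the remainder.
  leading term xy: subtract (-1)·h_1 from -xy - 2y^2 - 2x + 2y → y^2 - 2
  leading term y^2: subtract (1)·k_3 from y^2 - 2 → -x + 1
  leading term x: no divisor's leading term divides it; move -x to the remainder.
  leading term 1: no divisor's leading term divides it; move 1 to the remainder.
  remainder -x^2 - x + 1 ≠ 0; add k_4 = -x^2 - x + 1 to the basis.

The other S-polynomials (S(h_2,k_3), S(h_1,k_4), S(h_2,k_4), S(k_3,k_4)) all reduce to 0 modulo the current basis, so we have a Gröbner basis.
Inter-reduce: drop elements whose leading term is divisible by another's, tail-reduce, and make monic.
Reduced Gröbner basis: {x^2 + x - 1, xy - x - 2y + 2, y^2 + x + 2}.

These coincide, so the ideals are equal.

Yes, the ideals are equal.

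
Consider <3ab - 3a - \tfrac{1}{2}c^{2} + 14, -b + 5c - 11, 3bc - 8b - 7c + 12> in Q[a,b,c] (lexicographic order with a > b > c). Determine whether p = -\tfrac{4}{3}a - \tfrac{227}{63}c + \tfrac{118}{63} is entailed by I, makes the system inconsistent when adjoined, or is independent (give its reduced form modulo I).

First compute the reduced Gröbner basis of I by Buchberger's algorithm.
f_1 = 3ab - 3a - \tfrac{1}{2}c^{2} + 14, LT = ab.
f_2 = -b + 5c - 11, LT = b.
f_3 = 3bc - 8b - 7c + 12, LT = bc.

S(f_1,f_2): lcm = ab. S = 5ac - 12a - \tfrac{1}{6}c^{2} + \tfrac{14}{3}.
  leading term ac: no divisor's leading term divides it; move 5ac to the remainder.
  leading term a: no divisor's leading term divides it; move -12a to the remainder.
  leading term c^{2}: no divisor's leading term divides it; move -\tfrac{1}{6}c^{2} to the remainder.
  leading term 1: no divisor's leading term divides it; move \tfrac{14}{3} to the remainder.
  remainder 5ac - 12a - \tfrac{1}{6}c^{2} + \tfrac{14}{3} ≠ 0; add h_4 = 5ac - 12a - \tfrac{1}{6}c^{2} + \tfrac{14}{3} to the basis.

S(f_1,f_3): lcm = abc. S = \tfrac{8}{3}ab + \tfrac{4}{3}ac - 4a - \tfrac{1}{6}c^{3} + \tfrac{14}{3}c.
  leading term ab: subtract (\tfrac{8}{9})·f_1 from \tfrac{8}{3}ab + \tfrac{4}{3}ac - 4a - \tfrac{1}{6}c^{3} + \tfrac{14}{3}c → \tfrac{4}{3}ac - \tfrac{4}{3}a - \tfrac{1}{6}c^{3} + \tfrac{4}{9}c^{2} + \tfrac{14}{3}c - \tfrac{112}{9}
  leading term ac: subtract (\tfrac{4}{15})·h_4 from \tfrac{4}{3}ac - \tfrac{4}{3}a - \tfrac{1}{6}c^{3} + \tfrac{4}{9}c^{2} + \tfrac{14}{3}c - \tfrac{112}{9} → \tfrac{28}{15}a - \tfrac{1}{6}c^{3} + \tfrac{22}{45}c^{2} + \tfrac{14}{3}c - \tfrac{616}{45}
  leading term a: no divisor's leading term divides it; move \tfrac{28}{15}a to the remainder.
  leading term c^{3}: no divisor's leading term divides it; move -\tfrac{1}{6}c^{3} to the remainder.
  leading term c^{2}: no divisor's leading term divides it; move \tfrac{22}{45}c^{2} to the remainder.
  leading term c: no divisor's leading term divides it; move \tfrac{14}{3}c to the remainder.
  leading term 1: no divisor's leading term divides it; move -\tfrac{616}{45} to the remainder.
  remainder \tfrac{28}{15}a - \tfrac{1}{6}c^{3} + \tfrac{22}{45}c^{2} + \tfrac{14}{3}c - \tfrac{616}{45} ≠ 0; add h_5 = \tfrac{28}{15}a - \tfrac{1}{6}c^{3} + \tfrac{22}{45}c^{2} + \tfrac{14}{3}c - \tfrac{616}{45} to the basis.

S(f_2,f_3): lcm = bc. S = \tfrac{8}{3}b - 5c^{2} + \tfrac{40}{3}c - 4.
  leading term b: subtract (-\tfrac{8}{3})·f_2 from \tfrac{8}{3}b - 5c^{2} + \tfrac{40}{3}c - 4 → -5c^{2} + \tfrac{80}{3}c - \tfrac{100}{3}
  leading term c^{2}: no divisor's leading term divides it; move -5c^{2} to the remainder.
  leading term c: no divisor's leading term divides it; move \tfrac{80}{3}c to the remainder.
  leading term 1: no divisor's leading term divides it; move -\tfrac{100}{3} to the remainder.
  remainder -5c^{2} + \tfrac{80}{3}c - \tfrac{100}{3} ≠ 0; add h_6 = -5c^{2} + \tfrac{80}{3}c - \tfrac{100}{3} to the basis.

The other S-polynomials (S(f_1,h_4), S(f_2,h_4), S(f_3,h_4), S(f_1,h_5), S(f_2,h_5), S(f_3,h_5), S(h_4,h_5), S(f_1,h_6), S(f_2,h_6), S(f_3,h_6), S(h_4,h_6), S(h_5,h_6)) all reduce to 0 modulo the current basis, so we have a Gröbner basis.
Inter-reduce: drop elements whose leading term is divisible by another's, tail-reduce, and make monic.
Reduced Gröbner basis: {a + \tfrac{41}{21}c - \tfrac{124}{21}, b - 5c + 11, c^{2} - \tfrac{16}{3}c + \tfrac{20}{3}}.
Label its elements g_1 = a + \tfrac{41}{21}c - \tfrac{124}{21}, g_2 = b - 5c + 11, g_3 = c^{2} - \tfrac{16}{3}c + \tfrac{20}{3}.

Reduce p = -\tfrac{4}{3}a - \tfrac{227}{63}c + \tfrac{118}{63} modulo G:
  leading term a: subtract (-\tfrac{4}{3})·g_1 from -\tfrac{4}{3}a - \tfrac{227}{63}c + \tfrac{118}{63} → -c - 6
  leading term c: no divisor's leading term divides it; move -c to the remainder.
  leading term 1: no divisor's leading term divides it; move -6 to the remainder.
  normal form = -c - 6.
The normal form is nonzero, so p ∉ I. Since p minus its normal form lies in I, I + (p) = I + (r) where r = -c - 6; decide whether this ideal is the whole ring.
Run Buchberger on G together with r (pairs among the g_i already reduce to 0 since G is a Gröbner basis):
g_1 = a + \tfrac{41}{21}c - \tfrac{124}{21}, LT = a.
g_2 = b - 5c + 11, LT = b.
g_3 = c^{2} - \tfrac{16}{3}c + \tfrac{20}{3}, LT = c^{2}.
r = -c - 6, LT = c.

S(g_3,r): lcm = c^{2}. S = -\tfrac{34}{3}c + \tfrac{20}{3}.
  leading term c: subtract (\tfrac{34}{3})·r from -\tfrac{34}{3}c + \tfrac{20}{3} → \tfrac{224}{3}
  leading term 1: no divisor's leading term divides it; move \tfrac{224}{3} to the remainder.
  remainder \tfrac{224}{3} ≠ 0; add m_5 = \tfrac{224}{3} to the basis.

The other S-polynomials (S(g_1,g_2), S(g_1,g_3), S(g_1,r), S(g_2,g_3), S(g_2,r), S(g_1,m_5), S(g_2,m_5), S(g_3,m_5), S(r,m_5)) all reduce to 0 modulo the current basis, so we have a Gröbner basis.
Inter-reduce: drop elements whose leading term is divisible by another's, tail-reduce, and make monic.
Reduced Gröbner basis: {1}.
The reduced Gröbner basis of I + (p) is {1}: the ideal is the whole ring, so the enlarged system has no common solution — adjoining p is inconsistent.

Ideal membership is decidable via reduction modulo a Gröbner basis.

Adjoining -\tfrac{4}{3}a - \tfrac{227}{63}c + \tfrac{118}{63} makes the ideal the whole ring: the system is inconsistent.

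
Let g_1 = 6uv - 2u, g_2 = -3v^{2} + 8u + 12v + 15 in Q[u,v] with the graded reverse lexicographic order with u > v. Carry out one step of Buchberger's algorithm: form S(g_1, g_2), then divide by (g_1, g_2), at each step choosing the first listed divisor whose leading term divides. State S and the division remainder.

S(g_1, g_2) = \tfrac{8}{3}u^{2} + \tfrac{11}{3}uv + 5u; remainder on division = \tfrac{8}{3}u^{2} + \tfrac{56}{9}u.

lcm(LM(g_1), LM(g_2)) = uv^{2}.
S = (lcm/LT(g_1))·g_1 − (lcm/LT(g_2))·g_2 = \tfrac{8}{3}u^{2} + \tfrac{11}{3}uv + 5u.
Reduce S modulo (g_1, g_2) in that order:
  leading term u^{2}: no divisor's leading term divides it; move \tfrac{8}{3}u^{2} to the remainder.
  leading term uv: subtract (\tfrac{11}{18})·g_1 from \tfrac{11}{3}uv + 5u → \tfrac{56}{9}u
  leading term u: no divisor's leading term divides it; move \tfrac{56}{9}u to the remainder.
The remainder \tfrac{8}{3}u^{2} + \tfrac{56}{9}u is nonzero, so it would be added as the next basis element.
This is the inner loop of Buchberger's algorithm — each nonzero remainder becomes a new basis element.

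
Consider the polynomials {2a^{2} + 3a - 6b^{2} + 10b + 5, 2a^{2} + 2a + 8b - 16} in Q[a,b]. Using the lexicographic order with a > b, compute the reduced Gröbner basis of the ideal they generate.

G = {a - 6b^{2} + 2b + 21, b^{4} - \tfrac{2}{3}b^{3} - \tfrac{121}{18}b^{2} + \tfrac{43}{18}b + \tfrac{103}{9}}

f_1 = 2a^{2} + 3a - 6b^{2} + 10b + 5, LT = a^{2}.
f_2 = 2a^{2} + 2a + 8b - 16, LT = a^{2}.

S(f_1,f_2): lcm = a^{2}. S = \tfrac{1}{2}a - 3b^{2} + b + \tfrac{21}{2}.
  leading term a: no divisor's leading term divides it; move \tfrac{1}{2}a to the remainder.
  leading term b^{2}: no divisor's leading term divides it; move -3b^{2} to the remainder.
  leading term b: no divisor's leading term divides it; move b to the remainder.
  leading term 1: no divisor's leading term divides it; move \tfrac{21}{2} to the remainder.
  remainder \tfrac{1}{2}a - 3b^{2} + b + \tfrac{21}{2} ≠ 0; add g_3 = \tfrac{1}{2}a - 3b^{2} + b + \tfrac{21}{2} to the basis.

S(f_1,g_3): lcm = a^{2}. S = 6ab^{2} - 2ab - \tfrac{39}{2}a - 3b^{2} + 5b + \tfrac{5}{2}.
  leading term ab^{2}: subtract (12b^{2})·g_3 from 6ab^{2} - 2ab - \tfrac{39}{2}a - 3b^{2} + 5b + \tfrac{5}{2} → -2ab - \tfrac{39}{2}a + 36b^{4} - 12b^{3} - 129b^{2} + 5b + \tfrac{5}{2}
  leading term ab: subtract (-4b)·g_3 from -2ab - \tfrac{39}{2}a + 36b^{4} - 12b^{3} - 129b^{2} + 5b + \tfrac{5}{2} → -\tfrac{39}{2}a + 36b^{4} - 24b^{3} - 125b^{2} + 47b + \tfrac{5}{2}
  leading term a: subtract (-39)·g_3 from -\tfrac{39}{2}a + 36b^{4} - 24b^{3} - 125b^{2} + 47b + \tfrac{5}{2} → 36b^{4} - 24b^{3} - 242b^{2} + 86b + 412
  leading term b^{4}: no divisor's leading term divides it; move 36b^{4} to the remainder.
  leading term b^{3}: no divisor's leading term divides it; move -24b^{3} to the remainder.
  leading term b^{2}: no divisor's leading term divides it; move -242b^{2} to the remainder.
  leading term b: no divisor's leading term divides it; move 86b to the remainder.
  leading term 1: no divisor's leading term divides it; move 412 to the remainder.
  remainder 36b^{4} - 24b^{3} - 242b^{2} + 86b + 412 ≠ 0; add g_4 = 36b^{4} - 24b^{3} - 242b^{2} + 86b + 412 to the basis.

S(f_2,g_3): lcm = a^{2}. S = 6ab^{2} - 2ab - 20a + 4b - 8.
  leading term ab^{2}: subtract (12b^{2})·g_3 from 6ab^{2} - 2ab - 20a + 4b - 8 → -2ab - 20a + 36b^{4} - 12b^{3} - 126b^{2} + 4b - 8
  leading term ab: subtract (-4b)·g_3 from -2ab - 20a + 36b^{4} - 12b^{3} - 126b^{2} + 4b - 8 → -20a + 36b^{4} - 24b^{3} - 122b^{2} + 46b - 8
  leading term a: subtract (-40)·g_3 from -20a + 36b^{4} - 24b^{3} - 122b^{2} + 46b - 8 → 36b^{4} - 24b^{3} - 242b^{2} + 86b + 412
  leading term b^{4}: subtract (1)·g_4 from 36b^{4} - 24b^{3} - 242b^{2} + 86b + 412 → 0
  remainder 0.

S(f_1,g_4): leading monomials are coprime, so the S-polynomial reduces to 0 (Buchberger's first criterion).
S(f_2,g_4): leading monomials are coprime, so the S-polynomial reduces to 0 (Buchberger's first criterion).
S(g_3,g_4): leading monomials are coprime, so the S-polynomial reduces to 0 (Buchberger's first criterion).
Every S-polynomial of the final basis reduces to 0, so we have a Gröbner basis.
Inter-reduce: drop elements whose leading term is divisible by another's, tail-reduce, and make monic.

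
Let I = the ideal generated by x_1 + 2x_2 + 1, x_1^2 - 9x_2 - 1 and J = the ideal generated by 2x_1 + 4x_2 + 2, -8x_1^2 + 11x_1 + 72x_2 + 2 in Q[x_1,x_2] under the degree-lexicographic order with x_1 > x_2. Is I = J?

No, the ideals differ.

Equality of ideals is decidable: compute both reduced Gröbner bases (unique for the ordering) and check whether they agree.
Buchberger on the first generating set:
f_1 = x_1 + 2x_2 + 1, LT = x_1.
f_2 = x_1^2 - 9x_2 - 1, LT = x_1^2.

S(f_1,f_2): lcm = x_1^2. S = 2x_1x_2 + x_1 + 9x_2 + 1.
  reduce S modulo (f_1, f_2):
  remainder -4x_2^2 + 5x_2 ≠ 0; add g_3 = -4x_2^2 + 5x_2 to the basis.

The other S-polynomials (S(f_1,g_3), S(f_2,g_3)) all reduce to 0 modulo the current basis, so we have a Gröbner basis.
Inter-reduce: drop elements whose leading term is divisible by another's, tail-reduce, and make monic.
Reduced Gröbner basis: {x_2^2 - 5/4x_2, x_1 + 2x_2 + 1}.

Buchberger on the second generating set:
h_1 = 2x_1 + 4x_2 + 2, LT = x_1.
h_2 = -8x_1^2 + 11x_1 + 72x_2 + 2, LT = x_1^2.

S(h_1,h_2): lcm = x_1^2. S = 2x_1x_2 + 19/8x_1 + 9x_2 + 1/4.
  reduce S modulo (h_1, h_2):
  remainder -4x_2^2 + 9/4x_2 - 17/8 ≠ 0; add k_3 = -4x_2^2 + 9/4x_2 - 17/8 to the basis.

The other S-polynomials (S(h_1,k_3), S(h_2,k_3)) all reduce to 0 modulo the current basis, so we have a Gröbner basis.
Inter-reduce: drop elements whose leading term is divisible by another's, tail-reduce, and make monic.
Reduced Gröbner basis: {x_2^2 - 9/16x_2 + 17/32, x_1 + 2x_2 + 1}.

The bases are distinct; the ideals are different.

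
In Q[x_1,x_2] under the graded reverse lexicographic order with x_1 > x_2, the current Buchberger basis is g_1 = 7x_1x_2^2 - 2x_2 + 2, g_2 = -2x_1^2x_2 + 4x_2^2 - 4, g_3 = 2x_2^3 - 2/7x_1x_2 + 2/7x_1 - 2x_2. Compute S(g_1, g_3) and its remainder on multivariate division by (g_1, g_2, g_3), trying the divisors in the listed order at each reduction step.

S(g_1, g_3) = 1/7x_1^2x_2 - 1/7x_1^2 + x_1x_2 - 2/7x_2^2 + 2/7x_2; remainder on division = -1/7x_1^2 + x_1x_2 + 2/7x_2 - 2/7.

lcm(LM(g_1), LM(g_3)) = x_1x_2^3.
S = (lcm/LT(g_1))·g_1 − (lcm/LT(g_3))·g_3 = 1/7x_1^2x_2 - 1/7x_1^2 + x_1x_2 - 2/7x_2^2 + 2/7x_2.
Reduce S modulo (g_1, g_2, g_3) in that order:
  leading term x_1^2x_2: subtract (-1/14)·g_2 from 1/7x_1^2x_2 - 1/7x_1^2 + x_1x_2 - 2/7x_2^2 + 2/7x_2 → -1/7x_1^2 + x_1x_2 + 2/7x_2 - 2/7
  leading term x_1^2: no divisor's leading term divides it; move -1/7x_1^2 to the remainder.
  leading term x_1x_2: no divisor's leading term divides it; move x_1x_2 to the remainder.
  leading term x_2: no divisor's leading term divides it; move 2/7x_2 to the remainder.
  leading term 1: no divisor's leading term divides it; move -2/7 to the remainder.
The remainder -1/7x_1^2 + x_1x_2 + 2/7x_2 - 2/7 is nonzero, so it would be added as the next basis element.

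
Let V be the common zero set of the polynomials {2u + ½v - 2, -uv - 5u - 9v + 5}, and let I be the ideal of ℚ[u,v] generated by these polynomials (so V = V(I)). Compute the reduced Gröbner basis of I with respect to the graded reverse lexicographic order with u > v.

f_1 = 2u + ½v - 2, LT = u.
f_2 = -uv - 5u - 9v + 5, LT = uv.

S(f_1,f_2): lcm = uv. S = ¼v² - 5u - 10v + 5.
  leading term v²: no divisor's leading term divides it; move ¼v² to the remainder.
  leading term u: subtract (-5/2)·f_1 from -5u - 10v + 5 → -35/4v
  leading term v: no divisor's leading term divides it; move -35/4v to the remainder.
  remainder ¼v² - 35/4v ≠ 0; add g_3 = ¼v² - 35/4v to the basis.

S(f_1,g_3): leading monomials are coprime, so the S-polynomial reduces to 0 (Buchberger's first criterion).
S(f_2,g_3): lcm = uv². S = 40uv + 9v² - 5v.
  leading term uv: subtract (20v)·f_1 from 40uv + 9v² - 5v → -v² + 35v
  leading term v²: subtract (-4)·g_3 from -v² + 35v → 0
  remainder 0.

Every S-polynomial of the final basis reduces to 0, so we have a Gröbner basis.
Inter-reduce: drop elements whose leading term is divisible by another's, tail-reduce, and make monic.

G = {v² - 35v, u + ¼v - 1}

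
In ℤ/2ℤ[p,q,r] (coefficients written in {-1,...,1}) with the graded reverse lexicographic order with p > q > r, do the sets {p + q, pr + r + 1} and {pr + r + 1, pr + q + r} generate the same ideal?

No, the ideals differ.

Since reduced Gröbner bases are canonical representatives of ideals under a given ordering, it suffices to compute and compare them.
Buchberger on the first generating set:
f_1 = p + q, LT = p.
f_2 = pr + r + 1, LT = pr.

S(f_1,f_2): lcm = pr. S = qr + r + 1.
  leading term qr: no divisor's leading term divides it; move qr to the remainder.
  leading term r: no divisor's leading term divides it; move r to the remainder.
  leading term 1: no divisor's leading term divides it; move 1 to the remainder.
  remainder qr + r + 1 ≠ 0; add g_3 = qr + r + 1 to the basis.

S(f_1,g_3): leading monomials are coprime, so the S-polynomial reduces to 0 (Buchberger's first criterion).
S(f_2,g_3): lcm = pqr. S = pr + qr + p + q.
  leading term pr: subtract (r)·f_1 from pr + qr + p + q → p + q
  leading term p: subtract (1)·f_1 from p + q → 0
  remainder 0.

Every S-polynomial of the final basis reduces to 0, so we have a Gröbner basis.
Inter-reduce: drop elements whose leading term is divisible by another's, tail-reduce, and make monic.
Reduced Gröbner basis: {qr + r + 1, p + q}.

Buchberger on the second generating set:
h_1 = pr + r + 1, LT = pr.
h_2 = pr + q + r, LT = pr.

S(h_1,h_2): lcm = pr. S = q + 1.
  leading term q: no divisor's leading term divides it; move q to the remainder.
  leading term 1: no divisor's leading term divides it; move 1 to the remainder.
  remainder q + 1 ≠ 0; add k_3 = q + 1 to the basis.

S(h_1,k_3): leading monomials are coprime, so the S-polynomial reduces to 0 (Buchberger's first criterion).
S(h_2,k_3): leading monomials are coprime, so the S-polynomial reduces to 0 (Buchberger's first criterion).
Every S-polynomial of the final basis reduces to 0, so we have a Gröbner basis.
Inter-reduce: drop elements whose leading term is divisible by another's, tail-reduce, and make monic.
Reduced Gröbner basis: {pr + r + 1, q + 1}.

The bases are distinct; the ideals are different.
The same test decides containment: I ⊆ J iff every generator of I reduces to 0 modulo a Gröbner basis of J.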